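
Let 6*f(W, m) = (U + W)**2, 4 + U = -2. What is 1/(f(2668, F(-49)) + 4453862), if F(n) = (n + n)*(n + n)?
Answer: 3/16904708 ≈ 1.7747e-7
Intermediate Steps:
U = -6 (U = -4 - 2 = -6)
F(n) = 4*n**2 (F(n) = (2*n)*(2*n) = 4*n**2)
f(W, m) = (-6 + W)**2/6
1/(f(2668, F(-49)) + 4453862) = 1/((-6 + 2668)**2/6 + 4453862) = 1/((1/6)*2662**2 + 4453862) = 1/((1/6)*7086244 + 4453862) = 1/(3543122/3 + 4453862) = 1/(16904708/3) = 3/16904708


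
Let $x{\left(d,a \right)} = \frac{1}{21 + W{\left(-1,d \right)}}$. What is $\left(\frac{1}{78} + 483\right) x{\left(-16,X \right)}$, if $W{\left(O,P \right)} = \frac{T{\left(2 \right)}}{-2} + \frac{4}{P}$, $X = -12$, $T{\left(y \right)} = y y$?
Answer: $\frac{3014}{117} \approx 25.761$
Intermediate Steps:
$T{\left(y \right)} = y^{2}$
$W{\left(O,P \right)} = -2 + \frac{4}{P}$ ($W{\left(O,P \right)} = \frac{2^{2}}{-2} + \frac{4}{P} = 4 \left(- \frac{1}{2}\right) + \frac{4}{P} = -2 + \frac{4}{P}$)
$x{\left(d,a \right)} = \frac{1}{19 + \frac{4}{d}}$ ($x{\left(d,a \right)} = \frac{1}{21 - \left(2 - \frac{4}{d}\right)} = \frac{1}{19 + \frac{4}{d}}$)
$\left(\frac{1}{78} + 483\right) x{\left(-16,X \right)} = \left(\frac{1}{78} + 483\right) \left(- \frac{16}{4 + 19 \left(-16\right)}\right) = \left(\frac{1}{78} + 483\right) \left(- \frac{16}{4 - 304}\right) = \frac{37675 \left(- \frac{16}{-300}\right)}{78} = \frac{37675 \left(\left(-16\right) \left(- \frac{1}{300}\right)\right)}{78} = \frac{37675}{78} \cdot \frac{4}{75} = \frac{3014}{117}$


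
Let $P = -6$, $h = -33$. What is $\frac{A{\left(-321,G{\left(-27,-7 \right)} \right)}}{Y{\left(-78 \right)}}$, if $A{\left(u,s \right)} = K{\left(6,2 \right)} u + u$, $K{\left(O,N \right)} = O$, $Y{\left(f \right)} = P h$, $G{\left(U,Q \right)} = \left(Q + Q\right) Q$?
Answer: $- \frac{749}{66} \approx -11.348$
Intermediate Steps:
$G{\left(U,Q \right)} = 2 Q^{2}$ ($G{\left(U,Q \right)} = 2 Q Q = 2 Q^{2}$)
$Y{\left(f \right)} = 198$ ($Y{\left(f \right)} = \left(-6\right) \left(-33\right) = 198$)
$A{\left(u,s \right)} = 7 u$ ($A{\left(u,s \right)} = 6 u + u = 7 u$)
$\frac{A{\left(-321,G{\left(-27,-7 \right)} \right)}}{Y{\left(-78 \right)}} = \frac{7 \left(-321\right)}{198} = \left(-2247\right) \frac{1}{198} = - \frac{749}{66}$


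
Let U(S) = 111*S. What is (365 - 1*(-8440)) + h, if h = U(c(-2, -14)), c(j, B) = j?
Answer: 8583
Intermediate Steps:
h = -222 (h = 111*(-2) = -222)
(365 - 1*(-8440)) + h = (365 - 1*(-8440)) - 222 = (365 + 8440) - 222 = 8805 - 222 = 8583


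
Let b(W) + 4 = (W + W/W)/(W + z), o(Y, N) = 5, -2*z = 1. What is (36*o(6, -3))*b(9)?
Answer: -8640/17 ≈ -508.24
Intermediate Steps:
z = -½ (z = -½*1 = -½ ≈ -0.50000)
b(W) = -4 + (1 + W)/(-½ + W) (b(W) = -4 + (W + W/W)/(W - ½) = -4 + (W + 1)/(-½ + W) = -4 + (1 + W)/(-½ + W))
(36*o(6, -3))*b(9) = (36*5)*(6*(1 - 1*9)/(-1 + 2*9)) = 180*(6*(1 - 9)/(-1 + 18)) = 180*(6*(-8)/17) = 180*(6*(1/17)*(-8)) = 180*(-48/17) = -8640/17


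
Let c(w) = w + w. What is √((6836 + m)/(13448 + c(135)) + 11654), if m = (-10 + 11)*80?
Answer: 2*√1051819/19 ≈ 107.96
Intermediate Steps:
c(w) = 2*w
m = 80 (m = 1*80 = 80)
√((6836 + m)/(13448 + c(135)) + 11654) = √((6836 + 80)/(13448 + 2*135) + 11654) = √(6916/(13448 + 270) + 11654) = √(6916/13718 + 11654) = √(6916*(1/13718) + 11654) = √(182/361 + 11654) = √(4207276/361) = 2*√1051819/19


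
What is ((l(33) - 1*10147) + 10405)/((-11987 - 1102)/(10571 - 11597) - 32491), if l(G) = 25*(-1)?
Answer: -79686/11107559 ≈ -0.0071740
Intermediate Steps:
l(G) = -25
((l(33) - 1*10147) + 10405)/((-11987 - 1102)/(10571 - 11597) - 32491) = ((-25 - 1*10147) + 10405)/((-11987 - 1102)/(10571 - 11597) - 32491) = ((-25 - 10147) + 10405)/(-13089/(-1026) - 32491) = (-10172 + 10405)/(-13089*(-1/1026) - 32491) = 233/(4363/342 - 32491) = 233/(-11107559/342) = 233*(-342/11107559) = -79686/11107559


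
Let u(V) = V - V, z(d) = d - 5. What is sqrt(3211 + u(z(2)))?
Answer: 13*sqrt(19) ≈ 56.666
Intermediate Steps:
z(d) = -5 + d
u(V) = 0
sqrt(3211 + u(z(2))) = sqrt(3211 + 0) = sqrt(3211) = 13*sqrt(19)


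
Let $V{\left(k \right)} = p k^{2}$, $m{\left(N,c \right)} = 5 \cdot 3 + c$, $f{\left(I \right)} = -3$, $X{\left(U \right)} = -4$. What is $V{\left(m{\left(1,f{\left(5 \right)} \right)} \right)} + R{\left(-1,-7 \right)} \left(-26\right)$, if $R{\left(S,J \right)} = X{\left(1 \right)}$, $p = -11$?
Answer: $-1480$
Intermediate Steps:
$R{\left(S,J \right)} = -4$
$m{\left(N,c \right)} = 15 + c$
$V{\left(k \right)} = - 11 k^{2}$
$V{\left(m{\left(1,f{\left(5 \right)} \right)} \right)} + R{\left(-1,-7 \right)} \left(-26\right) = - 11 \left(15 - 3\right)^{2} - -104 = - 11 \cdot 12^{2} + 104 = \left(-11\right) 144 + 104 = -1584 + 104 = -1480$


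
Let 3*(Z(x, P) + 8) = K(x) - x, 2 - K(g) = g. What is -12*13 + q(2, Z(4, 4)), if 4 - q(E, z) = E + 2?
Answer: -156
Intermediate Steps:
K(g) = 2 - g
Z(x, P) = -22/3 - 2*x/3 (Z(x, P) = -8 + ((2 - x) - x)/3 = -8 + (2 - 2*x)/3 = -8 + (2/3 - 2*x/3) = -22/3 - 2*x/3)
q(E, z) = 2 - E (q(E, z) = 4 - (E + 2) = 4 - (2 + E) = 4 + (-2 - E) = 2 - E)
-12*13 + q(2, Z(4, 4)) = -12*13 + (2 - 1*2) = -156 + (2 - 2) = -156 + 0 = -156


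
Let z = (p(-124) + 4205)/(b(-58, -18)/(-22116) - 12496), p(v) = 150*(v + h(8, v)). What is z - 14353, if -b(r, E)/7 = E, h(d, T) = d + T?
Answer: -660985959411/46060277 ≈ -14350.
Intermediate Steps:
h(d, T) = T + d
b(r, E) = -7*E
p(v) = 1200 + 300*v (p(v) = 150*(v + (v + 8)) = 150*(v + (8 + v)) = 150*(8 + 2*v) = 1200 + 300*v)
z = 117196370/46060277 (z = ((1200 + 300*(-124)) + 4205)/(-7*(-18)/(-22116) - 12496) = ((1200 - 37200) + 4205)/(126*(-1/22116) - 12496) = (-36000 + 4205)/(-21/3686 - 12496) = -31795/(-46060277/3686) = -31795*(-3686/46060277) = 117196370/46060277 ≈ 2.5444)
z - 14353 = 117196370/46060277 - 14353 = -660985959411/46060277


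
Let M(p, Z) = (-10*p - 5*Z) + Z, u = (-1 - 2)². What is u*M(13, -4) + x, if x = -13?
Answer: -1039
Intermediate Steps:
u = 9 (u = (-3)² = 9)
M(p, Z) = -10*p - 4*Z
u*M(13, -4) + x = 9*(-10*13 - 4*(-4)) - 13 = 9*(-130 + 16) - 13 = 9*(-114) - 13 = -1026 - 13 = -1039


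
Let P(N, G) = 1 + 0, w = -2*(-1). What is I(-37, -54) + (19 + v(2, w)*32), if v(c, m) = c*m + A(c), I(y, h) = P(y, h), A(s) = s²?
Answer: 276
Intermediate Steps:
w = 2
P(N, G) = 1
I(y, h) = 1
v(c, m) = c² + c*m (v(c, m) = c*m + c² = c² + c*m)
I(-37, -54) + (19 + v(2, w)*32) = 1 + (19 + (2*(2 + 2))*32) = 1 + (19 + (2*4)*32) = 1 + (19 + 8*32) = 1 + (19 + 256) = 1 + 275 = 276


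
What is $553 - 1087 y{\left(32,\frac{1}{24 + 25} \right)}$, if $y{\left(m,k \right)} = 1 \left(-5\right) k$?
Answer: $\frac{32532}{49} \approx 663.92$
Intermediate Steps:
$y{\left(m,k \right)} = - 5 k$
$553 - 1087 y{\left(32,\frac{1}{24 + 25} \right)} = 553 - 1087 \left(- \frac{5}{24 + 25}\right) = 553 - 1087 \left(- \frac{5}{49}\right) = 553 - 1087 \left(\left(-5\right) \frac{1}{49}\right) = 553 - - \frac{5435}{49} = 553 + \frac{5435}{49} = \frac{32532}{49}$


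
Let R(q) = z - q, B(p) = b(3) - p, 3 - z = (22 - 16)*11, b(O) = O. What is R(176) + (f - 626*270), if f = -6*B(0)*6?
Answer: -169367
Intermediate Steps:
z = -63 (z = 3 - (22 - 16)*11 = 3 - 6*11 = 3 - 1*66 = 3 - 66 = -63)
B(p) = 3 - p
f = -108 (f = -6*(3 - 1*0)*6 = -6*(3 + 0)*6 = -6*3*6 = -18*6 = -108)
R(q) = -63 - q
R(176) + (f - 626*270) = (-63 - 1*176) + (-108 - 626*270) = (-63 - 176) + (-108 - 169020) = -239 - 169128 = -169367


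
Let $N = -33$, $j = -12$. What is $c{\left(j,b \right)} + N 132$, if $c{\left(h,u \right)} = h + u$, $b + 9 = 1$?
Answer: $-4376$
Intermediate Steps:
$b = -8$ ($b = -9 + 1 = -8$)
$c{\left(j,b \right)} + N 132 = \left(-12 - 8\right) - 4356 = -20 - 4356 = -4376$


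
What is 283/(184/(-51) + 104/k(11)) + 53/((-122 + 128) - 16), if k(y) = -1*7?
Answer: -679843/32960 ≈ -20.626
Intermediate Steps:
k(y) = -7
283/(184/(-51) + 104/k(11)) + 53/((-122 + 128) - 16) = 283/(184/(-51) + 104/(-7)) + 53/((-122 + 128) - 16) = 283/(184*(-1/51) + 104*(-⅐)) + 53/(6 - 16) = 283/(-184/51 - 104/7) + 53/(-10) = 283/(-6592/357) + 53*(-⅒) = 283*(-357/6592) - 53/10 = -101031/6592 - 53/10 = -679843/32960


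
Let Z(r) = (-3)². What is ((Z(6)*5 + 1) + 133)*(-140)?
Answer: -25060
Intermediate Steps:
Z(r) = 9
((Z(6)*5 + 1) + 133)*(-140) = ((9*5 + 1) + 133)*(-140) = ((45 + 1) + 133)*(-140) = (46 + 133)*(-140) = 179*(-140) = -25060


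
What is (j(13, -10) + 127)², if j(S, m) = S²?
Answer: 87616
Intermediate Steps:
(j(13, -10) + 127)² = (13² + 127)² = (169 + 127)² = 296² = 87616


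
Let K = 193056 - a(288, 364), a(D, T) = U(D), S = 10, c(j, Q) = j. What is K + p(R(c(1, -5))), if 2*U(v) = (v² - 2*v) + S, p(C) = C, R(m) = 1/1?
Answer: 151868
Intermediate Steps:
R(m) = 1
U(v) = 5 + v²/2 - v (U(v) = ((v² - 2*v) + 10)/2 = (10 + v² - 2*v)/2 = 5 + v²/2 - v)
a(D, T) = 5 + D²/2 - D
K = 151867 (K = 193056 - (5 + (½)*288² - 1*288) = 193056 - (5 + (½)*82944 - 288) = 193056 - (5 + 41472 - 288) = 193056 - 1*41189 = 193056 - 41189 = 151867)
K + p(R(c(1, -5))) = 151867 + 1 = 151868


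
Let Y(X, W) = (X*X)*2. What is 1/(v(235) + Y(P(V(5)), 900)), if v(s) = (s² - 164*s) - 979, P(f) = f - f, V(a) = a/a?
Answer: 1/15706 ≈ 6.3670e-5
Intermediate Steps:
V(a) = 1
P(f) = 0
v(s) = -979 + s² - 164*s
Y(X, W) = 2*X² (Y(X, W) = X²*2 = 2*X²)
1/(v(235) + Y(P(V(5)), 900)) = 1/((-979 + 235² - 164*235) + 2*0²) = 1/((-979 + 55225 - 38540) + 2*0) = 1/(15706 + 0) = 1/15706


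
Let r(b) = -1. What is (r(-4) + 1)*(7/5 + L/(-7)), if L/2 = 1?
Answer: 0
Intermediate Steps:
L = 2 (L = 2*1 = 2)
(r(-4) + 1)*(7/5 + L/(-7)) = (-1 + 1)*(7/5 + 2/(-7)) = 0*(7*(1/5) + 2*(-1/7)) = 0*(7/5 - 2/7) = 0*(39/35) = 0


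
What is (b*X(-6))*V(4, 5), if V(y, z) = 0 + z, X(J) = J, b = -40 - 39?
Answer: 2370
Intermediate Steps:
b = -79
V(y, z) = z
(b*X(-6))*V(4, 5) = -79*(-6)*5 = 474*5 = 2370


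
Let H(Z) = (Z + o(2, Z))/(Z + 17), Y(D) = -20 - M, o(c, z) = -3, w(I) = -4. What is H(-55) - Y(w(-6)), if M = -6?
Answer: 295/19 ≈ 15.526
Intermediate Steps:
Y(D) = -14 (Y(D) = -20 - 1*(-6) = -20 + 6 = -14)
H(Z) = (-3 + Z)/(17 + Z) (H(Z) = (Z - 3)/(Z + 17) = (-3 + Z)/(17 + Z))
H(-55) - Y(w(-6)) = (-3 - 55)/(17 - 55) - 1*(-14) = -58/(-38) + 14 = -1/38*(-58) + 14 = 29/19 + 14 = 295/19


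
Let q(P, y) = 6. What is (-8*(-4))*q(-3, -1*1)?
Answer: 192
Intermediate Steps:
(-8*(-4))*q(-3, -1*1) = -8*(-4)*6 = 32*6 = 192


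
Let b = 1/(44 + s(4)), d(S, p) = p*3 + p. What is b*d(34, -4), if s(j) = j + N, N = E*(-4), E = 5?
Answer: -4/7 ≈ -0.57143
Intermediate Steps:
N = -20 (N = 5*(-4) = -20)
d(S, p) = 4*p (d(S, p) = 3*p + p = 4*p)
s(j) = -20 + j (s(j) = j - 20 = -20 + j)
b = 1/28 (b = 1/(44 + (-20 + 4)) = 1/(44 - 16) = 1/28 ≈ 0.035714)
b*d(34, -4) = (4*(-4))/28 = (1/28)*(-16) = -4/7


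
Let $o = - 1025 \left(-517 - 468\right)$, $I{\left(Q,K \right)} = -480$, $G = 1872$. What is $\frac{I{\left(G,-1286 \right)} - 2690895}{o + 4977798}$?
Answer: $- \frac{2691375}{5987423} \approx -0.4495$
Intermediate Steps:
$o = 1009625$ ($o = \left(-1025\right) \left(-985\right) = 1009625$)
$\frac{I{\left(G,-1286 \right)} - 2690895}{o + 4977798} = \frac{-480 - 2690895}{1009625 + 4977798} = - \frac{2691375}{5987423}$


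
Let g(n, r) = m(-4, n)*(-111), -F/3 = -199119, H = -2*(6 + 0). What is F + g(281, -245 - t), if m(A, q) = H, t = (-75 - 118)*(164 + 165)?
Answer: 598689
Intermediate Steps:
t = -63497 (t = -193*329 = -63497)
H = -12 (H = -2*6 = -12)
m(A, q) = -12
F = 597357 (F = -3*(-199119) = 597357)
g(n, r) = 1332 (g(n, r) = -12*(-111) = 1332)
F + g(281, -245 - t) = 597357 + 1332 = 598689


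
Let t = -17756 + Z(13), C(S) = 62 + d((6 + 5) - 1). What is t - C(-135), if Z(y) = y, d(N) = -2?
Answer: -17803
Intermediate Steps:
C(S) = 60 (C(S) = 62 - 2 = 60)
t = -17743 (t = -17756 + 13 = -17743)
t - C(-135) = -17743 - 1*60 = -17743 - 60 = -17803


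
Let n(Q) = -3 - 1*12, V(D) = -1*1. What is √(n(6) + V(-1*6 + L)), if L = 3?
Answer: 4*I ≈ 4.0*I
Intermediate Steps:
V(D) = -1
n(Q) = -15 (n(Q) = -3 - 12 = -15)
√(n(6) + V(-1*6 + L)) = √(-15 - 1) = √(-16) = 4*I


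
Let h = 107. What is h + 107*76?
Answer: 8239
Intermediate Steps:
h + 107*76 = 107 + 107*76 = 107 + 8132 = 8239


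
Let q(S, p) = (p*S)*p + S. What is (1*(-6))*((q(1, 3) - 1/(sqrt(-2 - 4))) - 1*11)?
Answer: 6 - I*sqrt(6) ≈ 6.0 - 2.4495*I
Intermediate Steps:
q(S, p) = S + S*p**2 (q(S, p) = (S*p)*p + S = S*p**2 + S = S + S*p**2)
(1*(-6))*((q(1, 3) - 1/(sqrt(-2 - 4))) - 1*11) = (1*(-6))*((1*(1 + 3**2) - 1/(sqrt(-2 - 4))) - 1*11) = -6*((1*(1 + 9) - 1/(sqrt(-6))) - 11) = -6*((1*10 - 1/(I*sqrt(6))) - 11) = -6*((10 - (-1)*I*sqrt(6)/6) - 11) = -6*((10 + I*sqrt(6)/6) - 11) = -6*(-1 + I*sqrt(6)/6) = 6 - I*sqrt(6)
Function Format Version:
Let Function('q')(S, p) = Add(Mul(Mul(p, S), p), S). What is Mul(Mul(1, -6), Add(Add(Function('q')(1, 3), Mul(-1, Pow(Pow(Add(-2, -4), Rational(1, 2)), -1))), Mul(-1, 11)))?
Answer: Add(6, Mul(-1, I, Pow(6, Rational(1, 2)))) ≈ Add(6.0000, Mul(-2.4495, I))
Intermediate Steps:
Function('q')(S, p) = Add(S, Mul(S, Pow(p, 2))) (Function('q')(S, p) = Add(Mul(Mul(S, p), p), S) = Add(Mul(S, Pow(p, 2)), S) = Add(S, Mul(S, Pow(p, 2))))
Mul(Mul(1, -6), Add(Add(Function('q')(1, 3), Mul(-1, Pow(Pow(Add(-2, -4), Rational(1, 2)), -1))), Mul(-1, 11))) = Mul(Mul(1, -6), Add(Add(Mul(1, Add(1, Pow(3, 2))), Mul(-1, Pow(Pow(Add(-2, -4), Rational(1, 2)), -1))), Mul(-1, 11))) = Mul(-6, Add(Add(Mul(1, Add(1, 9)), Mul(-1, Pow(Pow(-6, Rational(1, 2)), -1))), -11)) = Mul(-6, Add(Add(Mul(1, 10), Mul(-1, Pow(Mul(I, Pow(6, Rational(1, 2))), -1))), -11)) = Mul(-6, Add(Add(10, Mul(-1, Mul(Rational(-1, 6), I, Pow(6, Rational(1, 2))))), -11)) = Mul(-6, Add(Add(10, Mul(Rational(1, 6), I, Pow(6, Rational(1, 2)))), -11)) = Mul(-6, Add(-1, Mul(Rational(1, 6), I, Pow(6, Rational(1, 2))))) = Add(6, Mul(-1, I, Pow(6, Rational(1, 2))))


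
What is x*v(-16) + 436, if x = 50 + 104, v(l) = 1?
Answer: 590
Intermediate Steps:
x = 154
x*v(-16) + 436 = 154*1 + 436 = 154 + 436 = 590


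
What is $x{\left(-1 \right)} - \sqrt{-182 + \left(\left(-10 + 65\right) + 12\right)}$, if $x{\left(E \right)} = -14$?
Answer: $-14 - i \sqrt{115} \approx -14.0 - 10.724 i$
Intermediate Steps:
$x{\left(-1 \right)} - \sqrt{-182 + \left(\left(-10 + 65\right) + 12\right)} = -14 - \sqrt{-182 + \left(\left(-10 + 65\right) + 12\right)} = -14 - \sqrt{-182 + \left(55 + 12\right)} = -14 - \sqrt{-182 + 67} = -14 - \sqrt{-115} = -14 - i \sqrt{115}$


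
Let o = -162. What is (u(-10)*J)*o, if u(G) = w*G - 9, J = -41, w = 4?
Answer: -325458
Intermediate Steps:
u(G) = -9 + 4*G (u(G) = 4*G - 9 = -9 + 4*G)
(u(-10)*J)*o = ((-9 + 4*(-10))*(-41))*(-162) = ((-9 - 40)*(-41))*(-162) = -49*(-41)*(-162) = 2009*(-162) = -325458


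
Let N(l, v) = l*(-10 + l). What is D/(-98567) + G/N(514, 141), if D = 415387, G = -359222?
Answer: -10215423539/1823883768 ≈ -5.6009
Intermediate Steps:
D/(-98567) + G/N(514, 141) = 415387/(-98567) - 359222*1/(514*(-10 + 514)) = 415387*(-1/98567) - 359222/(514*504) = -59341/14081 - 359222/259056 = -59341/14081 - 359222*1/259056 = -59341/14081 - 179611/129528 = -10215423539/1823883768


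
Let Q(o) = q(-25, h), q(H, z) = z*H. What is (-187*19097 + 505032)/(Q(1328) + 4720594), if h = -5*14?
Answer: -278737/429304 ≈ -0.64928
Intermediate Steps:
h = -70
q(H, z) = H*z
Q(o) = 1750 (Q(o) = -25*(-70) = 1750)
(-187*19097 + 505032)/(Q(1328) + 4720594) = (-187*19097 + 505032)/(1750 + 4720594) = (-3571139 + 505032)/4722344 = -3066107*1/4722344 = -278737/429304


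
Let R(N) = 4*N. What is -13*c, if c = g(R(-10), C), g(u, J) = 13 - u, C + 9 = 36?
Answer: -689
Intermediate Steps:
C = 27 (C = -9 + 36 = 27)
c = 53 (c = 13 - 4*(-10) = 13 - 1*(-40) = 13 + 40 = 53)
-13*c = -13*53 = -689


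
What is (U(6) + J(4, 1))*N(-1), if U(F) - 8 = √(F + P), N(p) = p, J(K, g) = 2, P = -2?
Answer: -12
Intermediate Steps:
U(F) = 8 + √(-2 + F) (U(F) = 8 + √(F - 2) = 8 + √(-2 + F))
(U(6) + J(4, 1))*N(-1) = ((8 + √(-2 + 6)) + 2)*(-1) = ((8 + √4) + 2)*(-1) = ((8 + 2) + 2)*(-1) = (10 + 2)*(-1) = 12*(-1) = -12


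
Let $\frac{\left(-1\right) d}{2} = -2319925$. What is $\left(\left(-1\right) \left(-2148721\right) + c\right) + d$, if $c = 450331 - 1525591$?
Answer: $5713311$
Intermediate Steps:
$d = 4639850$ ($d = \left(-2\right) \left(-2319925\right) = 4639850$)
$c = -1075260$
$\left(\left(-1\right) \left(-2148721\right) + c\right) + d = \left(\left(-1\right) \left(-2148721\right) - 1075260\right) + 4639850 = \left(2148721 - 1075260\right) + 4639850 = 1073461 + 4639850 = 5713311$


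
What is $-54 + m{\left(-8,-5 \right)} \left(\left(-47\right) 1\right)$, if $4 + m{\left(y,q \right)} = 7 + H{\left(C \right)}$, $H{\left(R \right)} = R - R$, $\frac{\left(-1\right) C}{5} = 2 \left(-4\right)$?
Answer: $-195$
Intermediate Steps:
$C = 40$ ($C = - 5 \cdot 2 \left(-4\right) = \left(-5\right) \left(-8\right) = 40$)
$H{\left(R \right)} = 0$
$m{\left(y,q \right)} = 3$ ($m{\left(y,q \right)} = -4 + \left(7 + 0\right) = -4 + 7 = 3$)
$-54 + m{\left(-8,-5 \right)} \left(\left(-47\right) 1\right) = -54 + 3 \left(\left(-47\right) 1\right) = -54 + 3 \left(-47\right) = -54 - 141 = -195$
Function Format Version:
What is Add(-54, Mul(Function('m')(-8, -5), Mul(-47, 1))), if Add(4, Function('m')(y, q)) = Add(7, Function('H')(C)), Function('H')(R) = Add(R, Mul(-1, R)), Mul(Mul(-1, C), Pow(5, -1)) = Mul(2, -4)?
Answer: -195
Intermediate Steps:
C = 40 (C = Mul(-5, Mul(2, -4)) = Mul(-5, -8) = 40)
Function('H')(R) = 0
Function('m')(y, q) = 3 (Function('m')(y, q) = Add(-4, Add(7, 0)) = Add(-4, 7) = 3)
Add(-54, Mul(Function('m')(-8, -5), Mul(-47, 1))) = Add(-54, Mul(3, Mul(-47, 1))) = Add(-54, Mul(3, -47)) = Add(-54, -141) = -195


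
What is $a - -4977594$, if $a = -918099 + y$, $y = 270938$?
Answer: $4330433$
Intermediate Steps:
$a = -647161$ ($a = -918099 + 270938 = -647161$)
$a - -4977594 = -647161 - -4977594 = -647161 + 4977594 = 4330433$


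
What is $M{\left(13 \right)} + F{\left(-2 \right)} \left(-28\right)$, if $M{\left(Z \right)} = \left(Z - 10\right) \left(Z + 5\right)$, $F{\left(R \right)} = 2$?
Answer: $-2$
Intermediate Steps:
$M{\left(Z \right)} = \left(-10 + Z\right) \left(5 + Z\right)$
$M{\left(13 \right)} + F{\left(-2 \right)} \left(-28\right) = \left(-50 + 13^{2} - 65\right) + 2 \left(-28\right) = \left(-50 + 169 - 65\right) - 56 = 54 - 56 = -2$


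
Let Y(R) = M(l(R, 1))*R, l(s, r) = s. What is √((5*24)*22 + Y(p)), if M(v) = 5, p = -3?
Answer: 5*√105 ≈ 51.235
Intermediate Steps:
Y(R) = 5*R
√((5*24)*22 + Y(p)) = √((5*24)*22 + 5*(-3)) = √(120*22 - 15) = √(2640 - 15) = √2625 = 5*√105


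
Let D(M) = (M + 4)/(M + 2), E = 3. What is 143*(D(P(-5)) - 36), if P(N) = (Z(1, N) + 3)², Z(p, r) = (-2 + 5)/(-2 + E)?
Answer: -94952/19 ≈ -4997.5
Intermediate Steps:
Z(p, r) = 3 (Z(p, r) = (-2 + 5)/(-2 + 3) = 3/1 = 3*1 = 3)
P(N) = 36 (P(N) = (3 + 3)² = 6² = 36)
D(M) = (4 + M)/(2 + M)
143*(D(P(-5)) - 36) = 143*((4 + 36)/(2 + 36) - 36) = 143*(40/38 - 36) = 143*((1/38)*40 - 36) = 143*(20/19 - 36) = 143*(-664/19) = -94952/19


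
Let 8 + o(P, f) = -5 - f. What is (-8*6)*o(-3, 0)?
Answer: 624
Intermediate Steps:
o(P, f) = -13 - f (o(P, f) = -8 + (-5 - f) = -13 - f)
(-8*6)*o(-3, 0) = (-8*6)*(-13 - 1*0) = -48*(-13 + 0) = -48*(-13) = 624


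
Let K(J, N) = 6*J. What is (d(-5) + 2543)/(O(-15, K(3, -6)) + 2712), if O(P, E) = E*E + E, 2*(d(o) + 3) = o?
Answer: 5075/6108 ≈ 0.83088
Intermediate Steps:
d(o) = -3 + o/2
O(P, E) = E + E**2 (O(P, E) = E**2 + E = E + E**2)
(d(-5) + 2543)/(O(-15, K(3, -6)) + 2712) = ((-3 + (1/2)*(-5)) + 2543)/((6*3)*(1 + 6*3) + 2712) = ((-3 - 5/2) + 2543)/(18*(1 + 18) + 2712) = (-11/2 + 2543)/(18*19 + 2712) = 5075/(2*(342 + 2712)) = (5075/2)/3054 = (5075/2)*(1/3054) = 5075/6108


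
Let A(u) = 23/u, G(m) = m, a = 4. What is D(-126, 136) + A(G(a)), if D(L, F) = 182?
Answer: 751/4 ≈ 187.75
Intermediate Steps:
D(-126, 136) + A(G(a)) = 182 + 23/4 = 751/4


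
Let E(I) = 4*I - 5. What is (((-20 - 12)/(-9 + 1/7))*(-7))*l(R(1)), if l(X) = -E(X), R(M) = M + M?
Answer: 2352/31 ≈ 75.871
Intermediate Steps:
E(I) = -5 + 4*I
R(M) = 2*M
l(X) = 5 - 4*X (l(X) = -(-5 + 4*X) = 5 - 4*X)
(((-20 - 12)/(-9 + 1/7))*(-7))*l(R(1)) = (((-20 - 12)/(-9 + 1/7))*(-7))*(5 - 8) = (-32/(-9 + ⅐)*(-7))*(5 - 4*2) = (-32/(-62/7)*(-7))*(5 - 8) = (-32*(-7/62)*(-7))*(-3) = ((112/31)*(-7))*(-3) = -784/31*(-3) = 2352/31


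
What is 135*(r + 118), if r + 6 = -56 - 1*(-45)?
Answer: 13635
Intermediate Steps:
r = -17 (r = -6 + (-56 - 1*(-45)) = -6 + (-56 + 45) = -6 - 11 = -17)
135*(r + 118) = 135*(-17 + 118) = 135*101 = 13635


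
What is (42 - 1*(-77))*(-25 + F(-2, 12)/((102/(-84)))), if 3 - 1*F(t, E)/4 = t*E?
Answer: -13559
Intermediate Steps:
F(t, E) = 12 - 4*E*t (F(t, E) = 12 - 4*t*E = 12 - 4*E*t)
(42 - 1*(-77))*(-25 + F(-2, 12)/((102/(-84)))) = (42 - 1*(-77))*(-25 + (12 - 4*12*(-2))/((102/(-84)))) = (42 + 77)*(-25 + (12 + 96)/((102*(-1/84)))) = 119*(-25 + 108/(-17/14)) = 119*(-25 + 108*(-14/17)) = 119*(-25 - 1512/17) = 119*(-1937/17) = -13559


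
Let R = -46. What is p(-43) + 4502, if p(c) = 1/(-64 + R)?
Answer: 495219/110 ≈ 4502.0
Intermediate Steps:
p(c) = -1/110 (p(c) = 1/(-64 - 46) = 1/(-110) = -1/110)
p(-43) + 4502 = -1/110 + 4502 = 495219/110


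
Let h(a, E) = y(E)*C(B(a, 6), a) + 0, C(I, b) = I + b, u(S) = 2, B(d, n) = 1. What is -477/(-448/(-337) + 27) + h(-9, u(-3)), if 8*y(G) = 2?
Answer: -179843/9547 ≈ -18.838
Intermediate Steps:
y(G) = ¼ (y(G) = (⅛)*2 = ¼)
h(a, E) = ¼ + a/4 (h(a, E) = (1 + a)/4 + 0 = (¼ + a/4) + 0 = ¼ + a/4)
-477/(-448/(-337) + 27) + h(-9, u(-3)) = -477/(-448/(-337) + 27) + (¼ + (¼)*(-9)) = -477/(-448*(-1/337) + 27) + (¼ - 9/4) = -477/(448/337 + 27) - 2 = -477/9547/337 - 2 = -477*337/9547 - 2 = -160749/9547 - 2 = -179843/9547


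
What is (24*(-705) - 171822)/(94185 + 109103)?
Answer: -94371/101644 ≈ -0.92845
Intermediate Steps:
(24*(-705) - 171822)/(94185 + 109103) = (-16920 - 171822)/203288 = -188742*1/203288 = -94371/101644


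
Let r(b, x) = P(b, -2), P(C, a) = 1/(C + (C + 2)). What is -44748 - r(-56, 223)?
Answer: -4922279/110 ≈ -44748.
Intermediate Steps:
P(C, a) = 1/(2 + 2*C) (P(C, a) = 1/(C + (2 + C)) = 1/(2 + 2*C))
r(b, x) = 1/(2*(1 + b))
-44748 - r(-56, 223) = -44748 - 1/(2*(1 - 56)) = -44748 - 1/(2*(-55)) = -44748 - (-1)/(2*55) = -44748 - 1*(-1/110) = -44748 + 1/110 = -4922279/110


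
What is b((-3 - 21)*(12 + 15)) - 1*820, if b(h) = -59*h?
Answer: 37412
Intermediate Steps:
b((-3 - 21)*(12 + 15)) - 1*820 = -59*(-3 - 21)*(12 + 15) - 1*820 = -(-1416)*27 - 820 = -59*(-648) - 820 = 38232 - 820 = 37412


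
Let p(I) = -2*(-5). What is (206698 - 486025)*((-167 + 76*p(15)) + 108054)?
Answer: -30348040569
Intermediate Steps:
p(I) = 10
(206698 - 486025)*((-167 + 76*p(15)) + 108054) = (206698 - 486025)*((-167 + 76*10) + 108054) = -279327*((-167 + 760) + 108054) = -279327*(593 + 108054) = -279327*108647 = -30348040569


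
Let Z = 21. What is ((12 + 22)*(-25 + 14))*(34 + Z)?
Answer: -20570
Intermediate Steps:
((12 + 22)*(-25 + 14))*(34 + Z) = ((12 + 22)*(-25 + 14))*(34 + 21) = (34*(-11))*55 = -374*55 = -20570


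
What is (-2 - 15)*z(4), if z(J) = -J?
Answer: 68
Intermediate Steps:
(-2 - 15)*z(4) = (-2 - 15)*(-1*4) = -17*(-4) = 68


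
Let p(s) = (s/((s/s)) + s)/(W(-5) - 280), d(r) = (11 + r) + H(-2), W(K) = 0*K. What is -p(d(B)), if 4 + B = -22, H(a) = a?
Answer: -17/140 ≈ -0.12143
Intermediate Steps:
B = -26 (B = -4 - 22 = -26)
W(K) = 0
d(r) = 9 + r (d(r) = (11 + r) - 2 = 9 + r)
p(s) = -s/140 (p(s) = (s/((s/s)) + s)/(0 - 280) = (s/1 + s)/(-280) = (s*1 + s)*(-1/280) = (s + s)*(-1/280) = (2*s)*(-1/280) = -s/140)
-p(d(B)) = -(-1)*(9 - 26)/140 = -(-1)*(-17)/140 = -1*17/140 = -17/140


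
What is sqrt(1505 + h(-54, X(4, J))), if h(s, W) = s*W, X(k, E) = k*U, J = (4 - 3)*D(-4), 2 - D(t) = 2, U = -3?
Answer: sqrt(2153) ≈ 46.400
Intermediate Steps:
D(t) = 0 (D(t) = 2 - 1*2 = 2 - 2 = 0)
J = 0 (J = (4 - 3)*0 = 1*0 = 0)
X(k, E) = -3*k (X(k, E) = k*(-3) = -3*k)
h(s, W) = W*s
sqrt(1505 + h(-54, X(4, J))) = sqrt(1505 - 3*4*(-54)) = sqrt(1505 - 12*(-54)) = sqrt(1505 + 648) = sqrt(2153)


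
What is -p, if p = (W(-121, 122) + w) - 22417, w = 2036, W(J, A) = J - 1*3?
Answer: 20505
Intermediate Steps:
W(J, A) = -3 + J (W(J, A) = J - 3 = -3 + J)
p = -20505 (p = ((-3 - 121) + 2036) - 22417 = (-124 + 2036) - 22417 = 1912 - 22417 = -20505)
-p = -1*(-20505) = 20505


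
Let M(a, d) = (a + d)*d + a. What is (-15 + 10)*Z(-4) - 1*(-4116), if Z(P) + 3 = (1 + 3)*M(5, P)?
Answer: 4111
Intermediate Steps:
M(a, d) = a + d*(a + d) (M(a, d) = d*(a + d) + a = a + d*(a + d))
Z(P) = 17 + 4*P² + 20*P (Z(P) = -3 + (1 + 3)*(5 + P² + 5*P) = -3 + 4*(5 + P² + 5*P) = -3 + (20 + 4*P² + 20*P) = 17 + 4*P² + 20*P)
(-15 + 10)*Z(-4) - 1*(-4116) = (-15 + 10)*(17 + 4*(-4)² + 20*(-4)) - 1*(-4116) = -5*(17 + 4*16 - 80) + 4116 = -5*(17 + 64 - 80) + 4116 = -5*1 + 4116 = -5 + 4116 = 4111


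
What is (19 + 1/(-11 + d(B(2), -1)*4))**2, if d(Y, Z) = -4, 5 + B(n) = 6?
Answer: 262144/729 ≈ 359.59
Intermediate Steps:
B(n) = 1 (B(n) = -5 + 6 = 1)
(19 + 1/(-11 + d(B(2), -1)*4))**2 = (19 + 1/(-11 - 4*4))**2 = (19 + 1/(-11 - 16))**2 = (19 + 1/(-27))**2 = (19 - 1/27)**2 = (512/27)**2 = 262144/729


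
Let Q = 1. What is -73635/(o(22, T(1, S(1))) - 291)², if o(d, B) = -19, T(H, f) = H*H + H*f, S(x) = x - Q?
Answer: -14727/19220 ≈ -0.76623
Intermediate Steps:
S(x) = -1 + x (S(x) = x - 1*1 = x - 1 = -1 + x)
T(H, f) = H² + H*f
-73635/(o(22, T(1, S(1))) - 291)² = -73635/(-19 - 291)² = -73635/((-310)²) = -73635/96100 = -73635*1/96100 = -14727/19220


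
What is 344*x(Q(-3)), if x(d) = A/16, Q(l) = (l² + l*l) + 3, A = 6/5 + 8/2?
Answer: 559/5 ≈ 111.80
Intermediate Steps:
A = 26/5 (A = 6*(⅕) + 8*(½) = 6/5 + 4 = 26/5 ≈ 5.2000)
Q(l) = 3 + 2*l² (Q(l) = (l² + l²) + 3 = 2*l² + 3 = 3 + 2*l²)
x(d) = 13/40 (x(d) = (26/5)/16 = (26/5)*(1/16) = 13/40)
344*x(Q(-3)) = 344*(13/40) = 559/5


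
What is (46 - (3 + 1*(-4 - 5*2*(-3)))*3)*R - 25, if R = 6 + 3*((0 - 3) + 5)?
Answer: -517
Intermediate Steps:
R = 12 (R = 6 + 3*(-3 + 5) = 6 + 3*2 = 6 + 6 = 12)
(46 - (3 + 1*(-4 - 5*2*(-3)))*3)*R - 25 = (46 - (3 + 1*(-4 - 5*2*(-3)))*3)*12 - 25 = (46 - (3 + 1*(-4 - 10*(-3)))*3)*12 - 25 = (46 - (3 + 1*(-4 + 30))*3)*12 - 25 = (46 - (3 + 1*26)*3)*12 - 25 = (46 - (3 + 26)*3)*12 - 25 = (46 - 29*3)*12 - 25 = (46 - 1*87)*12 - 25 = (46 - 87)*12 - 25 = -41*12 - 25 = -492 - 25 = -517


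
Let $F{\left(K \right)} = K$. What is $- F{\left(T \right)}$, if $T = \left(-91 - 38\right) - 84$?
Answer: $213$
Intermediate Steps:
$T = -213$ ($T = -129 - 84 = -213$)
$- F{\left(T \right)} = \left(-1\right) \left(-213\right) = 213$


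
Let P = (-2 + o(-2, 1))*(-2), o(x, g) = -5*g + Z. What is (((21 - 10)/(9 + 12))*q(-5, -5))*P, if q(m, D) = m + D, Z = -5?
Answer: -880/7 ≈ -125.71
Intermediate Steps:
o(x, g) = -5 - 5*g (o(x, g) = -5*g - 5 = -5 - 5*g)
P = 24 (P = (-2 + (-5 - 5*1))*(-2) = (-2 + (-5 - 5))*(-2) = (-2 - 10)*(-2) = -12*(-2) = 24)
q(m, D) = D + m
(((21 - 10)/(9 + 12))*q(-5, -5))*P = (((21 - 10)/(9 + 12))*(-5 - 5))*24 = ((11/21)*(-10))*24 = -110/21*24 = -880/7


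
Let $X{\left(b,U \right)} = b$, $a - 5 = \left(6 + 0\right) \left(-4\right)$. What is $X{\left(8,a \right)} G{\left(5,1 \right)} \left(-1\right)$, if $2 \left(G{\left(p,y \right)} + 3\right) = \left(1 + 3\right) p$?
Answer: $-56$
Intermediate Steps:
$G{\left(p,y \right)} = -3 + 2 p$ ($G{\left(p,y \right)} = -3 + \frac{\left(1 + 3\right) p}{2} = -3 + \frac{4 p}{2} = -3 + 2 p$)
$a = -19$ ($a = 5 + \left(6 + 0\right) \left(-4\right) = 5 + 6 \left(-4\right) = 5 - 24 = -19$)
$X{\left(8,a \right)} G{\left(5,1 \right)} \left(-1\right) = 8 \left(-3 + 2 \cdot 5\right) \left(-1\right) = 8 \left(-3 + 10\right) \left(-1\right) = 8 \cdot 7 \left(-1\right) = 8 \left(-7\right) = -56$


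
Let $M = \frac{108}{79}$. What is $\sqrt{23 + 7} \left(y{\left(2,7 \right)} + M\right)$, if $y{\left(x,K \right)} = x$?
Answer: $\frac{266 \sqrt{30}}{79} \approx 18.442$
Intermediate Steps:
$M = \frac{108}{79}$ ($M = 108 \cdot \frac{1}{79} = \frac{108}{79} \approx 1.3671$)
$\sqrt{23 + 7} \left(y{\left(2,7 \right)} + M\right) = \sqrt{23 + 7} \left(2 + \frac{108}{79}\right) = \sqrt{30} \cdot \frac{266}{79} = \frac{266 \sqrt{30}}{79}$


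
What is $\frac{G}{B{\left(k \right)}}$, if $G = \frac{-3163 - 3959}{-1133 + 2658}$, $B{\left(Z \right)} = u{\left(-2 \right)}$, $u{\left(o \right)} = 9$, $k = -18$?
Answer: $- \frac{2374}{4575} \approx -0.51891$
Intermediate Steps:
$B{\left(Z \right)} = 9$
$G = - \frac{7122}{1525} \approx -4.6702$
$\frac{G}{B{\left(k \right)}} = - \frac{7122}{1525 \cdot 9} = \left(- \frac{7122}{1525}\right) \frac{1}{9} = - \frac{2374}{4575}$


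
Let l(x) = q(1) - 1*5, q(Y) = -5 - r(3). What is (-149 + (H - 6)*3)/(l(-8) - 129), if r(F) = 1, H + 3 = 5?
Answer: 23/20 ≈ 1.1500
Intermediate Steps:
H = 2 (H = -3 + 5 = 2)
q(Y) = -6 (q(Y) = -5 - 1*1 = -5 - 1 = -6)
l(x) = -11 (l(x) = -6 - 1*5 = -6 - 5 = -11)
(-149 + (H - 6)*3)/(l(-8) - 129) = (-149 + (2 - 6)*3)/(-11 - 129) = (-149 - 4*3)/(-140) = -(-149 - 12)/140 = -1/140*(-161) = 23/20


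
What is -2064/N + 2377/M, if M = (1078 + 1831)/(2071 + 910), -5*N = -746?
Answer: 2628006761/1085057 ≈ 2422.0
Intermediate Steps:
N = 746/5 (N = -1/5*(-746) = 746/5 ≈ 149.20)
M = 2909/2981 ≈ 0.97585
-2064/N + 2377/M = -2064/746/5 + 2377/(2909/2981) = -2064*5/746 + 2377*(2981/2909) = -5160/373 + 7085837/2909 = 2628006761/1085057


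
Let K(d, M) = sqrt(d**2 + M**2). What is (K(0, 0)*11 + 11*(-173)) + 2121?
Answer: 218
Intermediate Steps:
K(d, M) = sqrt(M**2 + d**2)
(K(0, 0)*11 + 11*(-173)) + 2121 = (sqrt(0**2 + 0**2)*11 + 11*(-173)) + 2121 = (sqrt(0 + 0)*11 - 1903) + 2121 = (sqrt(0)*11 - 1903) + 2121 = (0*11 - 1903) + 2121 = (0 - 1903) + 2121 = -1903 + 2121 = 218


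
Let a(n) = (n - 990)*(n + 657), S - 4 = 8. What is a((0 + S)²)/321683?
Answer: -677646/321683 ≈ -2.1066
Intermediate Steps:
S = 12 (S = 4 + 8 = 12)
a(n) = (-990 + n)*(657 + n)
a((0 + S)²)/321683 = (-650430 + ((0 + 12)²)² - 333*(0 + 12)²)/321683 = (-650430 + (12²)² - 333*12²)*(1/321683) = (-650430 + 144² - 333*144)*(1/321683) = (-650430 + 20736 - 47952)*(1/321683) = -677646*1/321683 = -677646/321683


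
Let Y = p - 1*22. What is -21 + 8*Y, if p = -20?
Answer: -357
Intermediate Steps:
Y = -42 (Y = -20 - 1*22 = -20 - 22 = -42)
-21 + 8*Y = -21 + 8*(-42) = -21 - 336 = -357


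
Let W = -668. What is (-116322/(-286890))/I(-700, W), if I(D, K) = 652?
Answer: 19387/31175380 ≈ 0.00062187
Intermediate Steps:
(-116322/(-286890))/I(-700, W) = -116322/(-286890)/652 = -116322*(-1/286890)*(1/652) = (19387/47815)*(1/652) = 19387/31175380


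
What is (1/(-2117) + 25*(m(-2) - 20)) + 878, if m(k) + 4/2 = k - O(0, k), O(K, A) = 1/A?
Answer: 1229975/4234 ≈ 290.50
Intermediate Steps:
m(k) = -2 + k - 1/k (m(k) = -2 + (k - 1/k) = -2 + k - 1/k)
(1/(-2117) + 25*(m(-2) - 20)) + 878 = (1/(-2117) + 25*((-2 - 2 - 1/(-2)) - 20)) + 878 = (-1/2117 + 25*((-2 - 2 - 1*(-1/2)) - 20)) + 878 = (-1/2117 + 25*((-2 - 2 + 1/2) - 20)) + 878 = (-1/2117 + 25*(-7/2 - 20)) + 878 = (-1/2117 + 25*(-47/2)) + 878 = (-1/2117 - 1175/2) + 878 = -2487477/4234 + 878 = 1229975/4234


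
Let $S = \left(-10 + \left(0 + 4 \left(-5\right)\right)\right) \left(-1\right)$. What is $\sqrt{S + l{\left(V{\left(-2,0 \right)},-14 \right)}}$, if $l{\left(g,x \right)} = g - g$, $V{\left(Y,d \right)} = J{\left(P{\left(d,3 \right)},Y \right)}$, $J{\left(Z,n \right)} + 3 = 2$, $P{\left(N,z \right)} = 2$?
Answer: $\sqrt{30} \approx 5.4772$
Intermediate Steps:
$J{\left(Z,n \right)} = -1$ ($J{\left(Z,n \right)} = -3 + 2 = -1$)
$V{\left(Y,d \right)} = -1$
$l{\left(g,x \right)} = 0$
$S = 30$ ($S = \left(-10 + \left(0 - 20\right)\right) \left(-1\right) = \left(-10 - 20\right) \left(-1\right) = \left(-30\right) \left(-1\right) = 30$)
$\sqrt{S + l{\left(V{\left(-2,0 \right)},-14 \right)}} = \sqrt{30 + 0} = \sqrt{30}$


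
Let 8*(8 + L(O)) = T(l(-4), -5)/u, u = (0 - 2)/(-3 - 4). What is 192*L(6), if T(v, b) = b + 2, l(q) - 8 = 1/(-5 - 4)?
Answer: -1788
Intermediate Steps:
u = 2/7 (u = -2/(-7) = -2*(-⅐) = 2/7 ≈ 0.28571)
l(q) = 71/9 (l(q) = 8 + 1/(-5 - 4) = 8 + 1/(-9) = 8 - ⅑ = 71/9)
T(v, b) = 2 + b
L(O) = -149/16 (L(O) = -8 + ((2 - 5)/(2/7))/8 = -8 + (-3*7/2)/8 = -8 + (⅛)*(-21/2) = -8 - 21/16 = -149/16)
192*L(6) = 192*(-149/16) = -1788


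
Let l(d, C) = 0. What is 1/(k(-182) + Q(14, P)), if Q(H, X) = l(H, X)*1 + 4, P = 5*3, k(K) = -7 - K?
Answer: 1/179 ≈ 0.0055866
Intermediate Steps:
P = 15
Q(H, X) = 4 (Q(H, X) = 0*1 + 4 = 0 + 4 = 4)
1/(k(-182) + Q(14, P)) = 1/((-7 - 1*(-182)) + 4) = 1/((-7 + 182) + 4) = 1/(175 + 4) = 1/179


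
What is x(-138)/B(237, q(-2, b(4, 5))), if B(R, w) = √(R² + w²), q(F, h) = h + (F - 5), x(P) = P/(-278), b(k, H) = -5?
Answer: 23*√6257/869723 ≈ 0.0020918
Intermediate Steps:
x(P) = -P/278 (x(P) = P*(-1/278) = -P/278)
q(F, h) = -5 + F + h (q(F, h) = h + (-5 + F) = -5 + F + h)
x(-138)/B(237, q(-2, b(4, 5))) = (-1/278*(-138))/(√(237² + (-5 - 2 - 5)²)) = 69/(139*(√(56169 + (-12)²))) = 69/(139*(√(56169 + 144))) = 69/(139*(√56313)) = 69/(139*((3*√6257))) = 69*(√6257/18771)/139 = 23*√6257/869723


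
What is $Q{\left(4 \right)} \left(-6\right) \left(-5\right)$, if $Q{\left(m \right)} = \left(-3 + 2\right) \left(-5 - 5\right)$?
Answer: $300$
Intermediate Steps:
$Q{\left(m \right)} = 10$ ($Q{\left(m \right)} = \left(-1\right) \left(-10\right) = 10$)
$Q{\left(4 \right)} \left(-6\right) \left(-5\right) = 10 \left(-6\right) \left(-5\right) = \left(-60\right) \left(-5\right) = 300$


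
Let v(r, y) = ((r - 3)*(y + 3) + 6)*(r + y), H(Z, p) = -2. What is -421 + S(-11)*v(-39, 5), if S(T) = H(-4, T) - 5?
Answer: -78961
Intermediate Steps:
v(r, y) = (6 + (-3 + r)*(3 + y))*(r + y) (v(r, y) = ((-3 + r)*(3 + y) + 6)*(r + y) = (6 + (-3 + r)*(3 + y))*(r + y))
S(T) = -7 (S(T) = -2 - 5 = -7)
-421 + S(-11)*v(-39, 5) = -421 - 7*(-3*(-39) - 3*5 - 3*5² + 3*(-39)² - 39*5² + 5*(-39)²) = -421 - 7*(117 - 15 - 3*25 + 3*1521 - 39*25 + 5*1521) = -421 - 7*(117 - 15 - 75 + 4563 - 975 + 7605) = -421 - 7*11220 = -421 - 78540 = -78961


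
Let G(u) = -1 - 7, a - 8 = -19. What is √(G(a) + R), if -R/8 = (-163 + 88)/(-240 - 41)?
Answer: 4*I*√50018/281 ≈ 3.1836*I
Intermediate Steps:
a = -11 (a = 8 - 19 = -11)
R = -600/281 (R = -8*(-163 + 88)/(-240 - 41) = -(-600)/(-281) = -(-600)*(-1)/281 = -8*75/281 = -600/281 ≈ -2.1352)
G(u) = -8
√(G(a) + R) = √(-8 - 600/281) = √(-2848/281) = 4*I*√50018/281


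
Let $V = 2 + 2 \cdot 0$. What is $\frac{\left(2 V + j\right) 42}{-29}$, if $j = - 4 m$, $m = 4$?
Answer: $\frac{504}{29} \approx 17.379$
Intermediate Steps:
$V = 2$ ($V = 2 + 0 = 2$)
$j = -16$ ($j = \left(-4\right) 4 = -16$)
$\frac{\left(2 V + j\right) 42}{-29} = \frac{\left(2 \cdot 2 - 16\right) 42}{-29} = \left(4 - 16\right) 42 \left(- \frac{1}{29}\right) = \left(-12\right) 42 \left(- \frac{1}{29}\right) = \left(-504\right) \left(- \frac{1}{29}\right) = \frac{504}{29}$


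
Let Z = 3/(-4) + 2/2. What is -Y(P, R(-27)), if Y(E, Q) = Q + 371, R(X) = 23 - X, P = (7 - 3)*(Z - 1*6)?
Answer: -421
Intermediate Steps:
Z = 1/4 (Z = 3*(-1/4) + 2*(1/2) = -3/4 + 1 = 1/4 ≈ 0.25000)
P = -23 (P = (7 - 3)*(1/4 - 1*6) = 4*(1/4 - 6) = 4*(-23/4) = -23)
Y(E, Q) = 371 + Q
-Y(P, R(-27)) = -(371 + (23 - 1*(-27))) = -(371 + (23 + 27)) = -(371 + 50) = -1*421 = -421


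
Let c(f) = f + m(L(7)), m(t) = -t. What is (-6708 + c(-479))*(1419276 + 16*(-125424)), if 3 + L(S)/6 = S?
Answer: 4236520188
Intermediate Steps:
L(S) = -18 + 6*S
c(f) = -24 + f (c(f) = f - (-18 + 6*7) = f - (-18 + 42) = f - 1*24 = f - 24 = -24 + f)
(-6708 + c(-479))*(1419276 + 16*(-125424)) = (-6708 + (-24 - 479))*(1419276 + 16*(-125424)) = (-6708 - 503)*(1419276 - 2006784) = -7211*(-587508) = 4236520188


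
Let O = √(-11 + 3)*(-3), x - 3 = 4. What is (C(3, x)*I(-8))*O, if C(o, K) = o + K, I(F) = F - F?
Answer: 0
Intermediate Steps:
I(F) = 0
x = 7 (x = 3 + 4 = 7)
C(o, K) = K + o
O = -6*I*√2 (O = √(-8)*(-3) = (2*I*√2)*(-3) = -6*I*√2 ≈ -8.4853*I)
(C(3, x)*I(-8))*O = ((7 + 3)*0)*(-6*I*√2) = (10*0)*(-6*I*√2) = 0*(-6*I*√2) = 0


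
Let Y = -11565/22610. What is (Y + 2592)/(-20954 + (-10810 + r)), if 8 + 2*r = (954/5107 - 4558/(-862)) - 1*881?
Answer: -8598084666729/106852827935294 ≈ -0.080467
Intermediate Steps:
Y = -2313/4522 (Y = -11565*1/22610 = -2313/4522 ≈ -0.51150)
r = -972371493/2201117 (r = -4 + ((954/5107 - 4558/(-862)) - 1*881)/2 = -4 + ((954*(1/5107) - 4558*(-1/862)) - 881)/2 = -4 + ((954/5107 + 2279/431) - 881)/2 = -4 + (12050027/2201117 - 881)/2 = -4 + (1/2)*(-1927134050/2201117) = -4 - 963567025/2201117 = -972371493/2201117 ≈ -441.76)
(Y + 2592)/(-20954 + (-10810 + r)) = (-2313/4522 + 2592)/(-20954 + (-10810 - 972371493/2201117)) = 11718711/(4522*(-20954 - 24766446263/2201117)) = 11718711/(4522*(-70888651881/2201117)) = (11718711/4522)*(-2201117/70888651881) = -8598084666729/106852827935294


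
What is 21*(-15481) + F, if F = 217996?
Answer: -107105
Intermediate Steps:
21*(-15481) + F = 21*(-15481) + 217996 = -325101 + 217996 = -107105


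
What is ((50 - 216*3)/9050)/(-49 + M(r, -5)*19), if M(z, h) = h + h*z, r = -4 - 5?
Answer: -299/3217275 ≈ -9.2936e-5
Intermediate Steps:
r = -9
((50 - 216*3)/9050)/(-49 + M(r, -5)*19) = ((50 - 216*3)/9050)/(-49 - 5*(1 - 9)*19) = ((50 - 36*18)*(1/9050))/(-49 - 5*(-8)*19) = ((50 - 648)*(1/9050))/(-49 + 40*19) = (-598*1/9050)/(-49 + 760) = -299/4525/711 = -299/4525*1/711 = -299/3217275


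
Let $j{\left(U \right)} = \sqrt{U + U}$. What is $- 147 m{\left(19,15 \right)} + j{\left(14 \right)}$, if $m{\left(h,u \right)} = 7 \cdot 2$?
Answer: $-2058 + 2 \sqrt{7} \approx -2052.7$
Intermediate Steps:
$m{\left(h,u \right)} = 14$
$j{\left(U \right)} = \sqrt{2} \sqrt{U}$ ($j{\left(U \right)} = \sqrt{2 U} = \sqrt{2} \sqrt{U}$)
$- 147 m{\left(19,15 \right)} + j{\left(14 \right)} = \left(-147\right) 14 + \sqrt{2} \sqrt{14} = -2058 + 2 \sqrt{7}$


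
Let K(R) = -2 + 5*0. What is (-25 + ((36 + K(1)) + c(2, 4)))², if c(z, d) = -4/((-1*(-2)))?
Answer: 49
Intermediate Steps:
c(z, d) = -2 (c(z, d) = -4/2 = -4*½ = -2)
K(R) = -2 (K(R) = -2 + 0 = -2)
(-25 + ((36 + K(1)) + c(2, 4)))² = (-25 + ((36 - 2) - 2))² = (-25 + (34 - 2))² = (-25 + 32)² = 7² = 49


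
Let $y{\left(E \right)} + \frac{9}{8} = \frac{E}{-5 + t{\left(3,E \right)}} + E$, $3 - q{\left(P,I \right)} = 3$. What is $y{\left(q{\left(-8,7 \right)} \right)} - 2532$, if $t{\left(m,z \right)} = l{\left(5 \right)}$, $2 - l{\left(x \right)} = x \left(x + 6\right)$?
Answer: $- \frac{20265}{8} \approx -2533.1$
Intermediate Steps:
$l{\left(x \right)} = 2 - x \left(6 + x\right)$ ($l{\left(x \right)} = 2 - x \left(x + 6\right) = 2 - x \left(6 + x\right)$)
$t{\left(m,z \right)} = -53$ ($t{\left(m,z \right)} = 2 - 5^{2} - 30 = 2 - 25 - 30 = -53$)
$q{\left(P,I \right)} = 0$ ($q{\left(P,I \right)} = 3 - 3 = 0$)
$y{\left(E \right)} = - \frac{9}{8} + \frac{57 E}{58}$ ($y{\left(E \right)} = - \frac{9}{8} + \left(\frac{E}{-5 - 53} + E\right) = - \frac{9}{8} + \left(\frac{E}{-58} + E\right) = - \frac{9}{8} + \left(- \frac{E}{58} + E\right) = - \frac{9}{8} + \frac{57 E}{58}$)
$y{\left(q{\left(-8,7 \right)} \right)} - 2532 = \left(- \frac{9}{8} + \frac{57}{58} \cdot 0\right) - 2532 = \left(- \frac{9}{8} + 0\right) - 2532 = - \frac{9}{8} - 2532 = - \frac{20265}{8}$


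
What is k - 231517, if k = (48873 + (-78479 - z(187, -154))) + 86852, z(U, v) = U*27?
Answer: -179320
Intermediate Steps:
z(U, v) = 27*U
k = 52197 (k = (48873 + (-78479 - 27*187)) + 86852 = (48873 + (-78479 - 1*5049)) + 86852 = (48873 + (-78479 - 5049)) + 86852 = (48873 - 83528) + 86852 = -34655 + 86852 = 52197)
k - 231517 = 52197 - 231517 = -179320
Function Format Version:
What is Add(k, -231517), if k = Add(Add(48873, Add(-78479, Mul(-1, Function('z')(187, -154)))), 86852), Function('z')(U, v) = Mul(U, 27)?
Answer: -179320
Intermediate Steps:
Function('z')(U, v) = Mul(27, U)
k = 52197 (k = Add(Add(48873, Add(-78479, Mul(-1, Mul(27, 187)))), 86852) = Add(Add(48873, Add(-78479, Mul(-1, 5049))), 86852) = Add(Add(48873, Add(-78479, -5049)), 86852) = Add(Add(48873, -83528), 86852) = Add(-34655, 86852) = 52197)
Add(k, -231517) = Add(52197, -231517) = -179320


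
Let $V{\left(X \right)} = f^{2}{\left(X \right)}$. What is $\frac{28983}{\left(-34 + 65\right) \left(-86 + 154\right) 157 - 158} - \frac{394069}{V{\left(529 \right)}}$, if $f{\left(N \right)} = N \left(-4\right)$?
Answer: $- \frac{97854969}{246855581648} \approx -0.00039641$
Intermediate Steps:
$f{\left(N \right)} = - 4 N$
$V{\left(X \right)} = 16 X^{2}$ ($V{\left(X \right)} = \left(- 4 X\right)^{2} = 16 X^{2}$)
$\frac{28983}{\left(-34 + 65\right) \left(-86 + 154\right) 157 - 158} - \frac{394069}{V{\left(529 \right)}} = \frac{28983}{\left(-34 + 65\right) \left(-86 + 154\right) 157 - 158} - \frac{394069}{16 \cdot 529^{2}} = \frac{28983}{31 \cdot 68 \cdot 157 - 158} - \frac{394069}{16 \cdot 279841} = \frac{28983}{2108 \cdot 157 - 158} - \frac{394069}{4477456} = \frac{28983}{330956 - 158} - \frac{394069}{4477456} = \frac{28983}{330798} - \frac{394069}{4477456} = 28983 \cdot \frac{1}{330798} - \frac{394069}{4477456} = \frac{9661}{110266} - \frac{394069}{4477456} = - \frac{97854969}{246855581648}$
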